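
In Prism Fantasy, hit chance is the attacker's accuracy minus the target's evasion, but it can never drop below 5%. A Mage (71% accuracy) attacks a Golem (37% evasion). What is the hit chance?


accuracy - evasion = 71 - 37 = 34
Apply floor: max(34, 5) = 34
Hit chance = 34%

34%


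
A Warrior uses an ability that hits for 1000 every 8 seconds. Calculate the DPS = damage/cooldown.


DPS = damage / cooldown
= 1000 / 8
= 125.00

125.00 DPS


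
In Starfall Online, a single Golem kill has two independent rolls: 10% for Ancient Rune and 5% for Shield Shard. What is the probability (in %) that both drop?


For independent events, P(both) = P(A) * P(B)
= 10% * 5%
= 50 / 100 %
= 0.5%

0.5%


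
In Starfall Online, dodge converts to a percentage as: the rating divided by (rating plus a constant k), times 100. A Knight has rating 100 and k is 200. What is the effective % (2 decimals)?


effective% = rating / (rating + k) * 100
= 100 / (100 + 200) * 100
= 100 / 300 * 100
= 0.333333 * 100
= 33.33%

33.33%


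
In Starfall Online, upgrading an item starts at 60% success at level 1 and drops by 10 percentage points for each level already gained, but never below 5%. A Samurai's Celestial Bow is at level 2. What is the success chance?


raw_rate = 60 - 10 * (2 - 1)
= 60 - 10 * 1
= 60 - 10
= 50
Apply floor: max(50, 5) = 50%

50%


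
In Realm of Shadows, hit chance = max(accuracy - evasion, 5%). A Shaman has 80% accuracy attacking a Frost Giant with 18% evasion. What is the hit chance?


accuracy - evasion = 80 - 18 = 62
Apply floor: max(62, 5) = 62
Hit chance = 62%

62%


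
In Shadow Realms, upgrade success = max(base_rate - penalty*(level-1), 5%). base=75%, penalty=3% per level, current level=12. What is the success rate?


raw_rate = 75 - 3 * (12 - 1)
= 75 - 3 * 11
= 75 - 33
= 42
Apply floor: max(42, 5) = 42%

42%


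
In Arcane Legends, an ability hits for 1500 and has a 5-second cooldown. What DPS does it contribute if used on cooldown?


DPS = damage / cooldown
= 1500 / 5
= 300.00

300.00 DPS


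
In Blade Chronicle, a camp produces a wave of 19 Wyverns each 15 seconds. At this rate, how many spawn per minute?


Spawns per minute = count * (60 / interval)
= 19 * (60 / 15)
= 19 * 4.0
= 76.0

76.0 per minute


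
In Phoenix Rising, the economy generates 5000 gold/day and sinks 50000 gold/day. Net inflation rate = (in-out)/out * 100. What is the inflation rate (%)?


Net gold = 5000 - 50000 = -45000
Inflation rate = net / sunk * 100 = -45000 / 50000 * 100
= -0.9 * 100
= -90.00%

-90.00%


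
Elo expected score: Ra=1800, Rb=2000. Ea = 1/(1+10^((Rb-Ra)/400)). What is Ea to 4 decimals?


Elo expected score: Ea = 1/(1 + 10^((Rb-Ra)/400))
Rb - Ra = 2000 - 1800 = 200
(Rb-Ra)/400 = 200/400 = 0.5
10^0.5 = 3.162278
Ea = 1/(1 + 3.162278) = 1/4.162278 = 0.2403

0.2403


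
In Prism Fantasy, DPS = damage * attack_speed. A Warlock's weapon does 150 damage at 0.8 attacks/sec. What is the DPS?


DPS = damage * attack_speed
= 150 * 0.8
= 120.0

120.0 DPS


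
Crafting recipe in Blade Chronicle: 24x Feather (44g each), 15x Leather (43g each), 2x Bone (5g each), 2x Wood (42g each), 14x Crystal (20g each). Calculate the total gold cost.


Cost breakdown:
  Feather: 24 * 44 = 1056
  Leather: 15 * 43 = 645
  Bone: 2 * 5 = 10
  Wood: 2 * 42 = 84
  Crystal: 14 * 20 = 280
Total = 1056 + 645 + 10 + 84 + 280 = 2075

2075 gold


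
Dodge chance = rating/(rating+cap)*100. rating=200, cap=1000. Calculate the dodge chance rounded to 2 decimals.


dodge% = 200 / (200 + 1000) * 100
= 200 / 1200 * 100
= 0.166667 * 100
= 16.67%

16.67%


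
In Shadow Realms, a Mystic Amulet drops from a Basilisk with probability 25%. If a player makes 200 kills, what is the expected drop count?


Expected drops = kills * (drop_rate / 100)
= 200 * (25 / 100)
= 200 * 0.25
= 50.0

50.0 drops


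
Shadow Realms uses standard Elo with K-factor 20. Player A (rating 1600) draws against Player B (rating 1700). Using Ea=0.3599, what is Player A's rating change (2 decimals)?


Elo update: delta = K * (S - Ea), where S = 0.5 (draws)
S - Ea = 0.5 - 0.3599 = 0.1401
Rating change = 20 * 0.1401
= 2.80

2.80 rating points


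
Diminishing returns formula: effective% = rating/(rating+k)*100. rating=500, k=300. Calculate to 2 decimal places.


effective% = rating / (rating + k) * 100
= 500 / (500 + 300) * 100
= 500 / 800 * 100
= 0.625 * 100
= 62.50%

62.50%


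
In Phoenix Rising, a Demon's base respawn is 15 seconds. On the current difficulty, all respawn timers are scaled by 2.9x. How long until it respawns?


Respawn time = base * multiplier
= 15 * 2.9
= 43.5 seconds

43.5 seconds


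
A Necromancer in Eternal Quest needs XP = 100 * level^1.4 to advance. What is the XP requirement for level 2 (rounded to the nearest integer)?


XP = 100 * level^1.4
Substitute level = 2:
XP = 100 * 2^1.4
= 100 * 2.639
= 264

264 XP


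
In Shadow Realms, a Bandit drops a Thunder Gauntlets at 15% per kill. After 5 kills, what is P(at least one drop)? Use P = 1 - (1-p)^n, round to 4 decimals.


P(at least one) = 1 - P(none) = 1 - (1-p)^n
p = 15/100 = 0.15
1 - p = 0.85
(1 - p)^5 = 0.85^5 = 0.443705
P(at least one) = 1 - 0.443705 = 0.5563

0.5563


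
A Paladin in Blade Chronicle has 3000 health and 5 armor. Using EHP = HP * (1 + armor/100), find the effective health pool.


EHP = 3000 * (1 + 5/100)
= 3000 * (1 + 0.05)
= 3000 * 1.05
= 3150.0

3150.0 EHP


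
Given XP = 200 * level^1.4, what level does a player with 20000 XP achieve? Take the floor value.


XP = 200 * level^1.4, so level = (XP / 200)^(1/1.4)
= (20000 / 200)^(1/1.4)
= 100.0^0.7143
= 26.827
Floor: level = 26

level 26


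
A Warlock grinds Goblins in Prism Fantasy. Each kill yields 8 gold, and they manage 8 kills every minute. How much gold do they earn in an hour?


Gold per minute = 8 * 8 = 64
Gold per hour = 64 * 60 = 3840

3840 gold/hour


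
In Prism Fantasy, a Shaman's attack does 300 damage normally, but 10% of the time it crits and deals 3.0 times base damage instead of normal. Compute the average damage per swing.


E[dmg] = base * (1 + crit_chance * (crit_mult - 1))
cc as decimal = 10/100 = 0.1
cm - 1 = 3.0 - 1 = 2.0
Bonus factor = 0.1 * 2.0 = 0.2
Total multiplier = 1 + 0.2 = 1.2
Expected damage = 300 * 1.2 = 360.00

360.00 damage


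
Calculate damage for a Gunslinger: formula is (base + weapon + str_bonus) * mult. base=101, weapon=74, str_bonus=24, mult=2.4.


Sum base + weapon + str = 101 + 74 + 24 = 199
Multiply by 2.4:
199 * 2.4 = 477.6

477.6 damage


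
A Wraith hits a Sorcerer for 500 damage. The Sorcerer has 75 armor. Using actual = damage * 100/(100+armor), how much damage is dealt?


actual = 500 * 100 / (100 + 75)
= 500 * 100 / 175
= 50000 / 175
= 285.71

285.71 damage


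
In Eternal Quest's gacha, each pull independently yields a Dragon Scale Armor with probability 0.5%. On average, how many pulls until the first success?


Expected pulls for a geometric distribution = 1/p = 100 / rate%
= 100 / 0.5
= 200.0

200.0 pulls


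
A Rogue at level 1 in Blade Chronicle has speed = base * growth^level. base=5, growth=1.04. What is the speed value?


value = base * growth^level
= 5 * 1.04^1
= 5 * 1.04
= 5.20

5.20 speed


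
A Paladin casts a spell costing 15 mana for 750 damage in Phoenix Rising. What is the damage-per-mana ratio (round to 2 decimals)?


Efficiency = damage / mana
= 750 / 15
= 50.00

50.00 dmg/mana


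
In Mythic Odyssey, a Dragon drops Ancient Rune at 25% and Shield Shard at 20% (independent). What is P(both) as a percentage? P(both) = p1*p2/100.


For independent events, P(both) = P(A) * P(B)
= 25% * 20%
= 500 / 100 %
= 5.0%

5.0%


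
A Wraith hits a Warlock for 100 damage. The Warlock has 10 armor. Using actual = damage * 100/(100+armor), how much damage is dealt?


actual = 100 * 100 / (100 + 10)
= 100 * 100 / 110
= 10000 / 110
= 90.91

90.91 damage


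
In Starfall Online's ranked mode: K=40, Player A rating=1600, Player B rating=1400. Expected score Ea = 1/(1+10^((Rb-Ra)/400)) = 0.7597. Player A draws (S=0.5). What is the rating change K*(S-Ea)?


Elo update: delta = K * (S - Ea), where S = 0.5 (draws)
S - Ea = 0.5 - 0.7597 = -0.2597
Rating change = 40 * -0.2597
= -10.39

-10.39 rating points


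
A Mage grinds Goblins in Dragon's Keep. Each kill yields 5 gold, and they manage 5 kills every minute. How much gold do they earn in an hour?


Gold per minute = 5 * 5 = 25
Gold per hour = 25 * 60 = 1500

1500 gold/hour


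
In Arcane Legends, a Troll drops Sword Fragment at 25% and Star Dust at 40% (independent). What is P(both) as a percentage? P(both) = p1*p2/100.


For independent events, P(both) = P(A) * P(B)
= 25% * 40%
= 1000 / 100 %
= 10.0%

10.0%


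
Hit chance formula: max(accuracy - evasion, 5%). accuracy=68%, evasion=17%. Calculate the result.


accuracy - evasion = 68 - 17 = 51
Apply floor: max(51, 5) = 51
Hit chance = 51%

51%


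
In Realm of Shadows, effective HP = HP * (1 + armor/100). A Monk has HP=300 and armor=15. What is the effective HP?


EHP = 300 * (1 + 15/100)
= 300 * (1 + 0.15)
= 300 * 1.15
= 345.0

345.0 EHP


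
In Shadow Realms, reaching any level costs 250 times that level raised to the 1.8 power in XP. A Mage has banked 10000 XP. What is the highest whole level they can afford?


XP = 250 * level^1.8, so level = (XP / 250)^(1/1.8)
= (10000 / 250)^(1/1.8)
= 40.0^0.5556
= 7.7631
Floor: level = 7

level 7


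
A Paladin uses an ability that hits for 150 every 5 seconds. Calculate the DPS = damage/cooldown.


DPS = damage / cooldown
= 150 / 5
= 30.00

30.00 DPS


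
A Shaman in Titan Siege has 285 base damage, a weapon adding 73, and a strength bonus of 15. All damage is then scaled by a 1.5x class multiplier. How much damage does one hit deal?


Sum base + weapon + str = 285 + 73 + 15 = 373
Multiply by 1.5:
373 * 1.5 = 559.5

559.5 damage


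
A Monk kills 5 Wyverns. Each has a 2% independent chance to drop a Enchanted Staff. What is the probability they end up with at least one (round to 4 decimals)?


P(at least one) = 1 - P(none) = 1 - (1-p)^n
p = 2/100 = 0.02
1 - p = 0.98
(1 - p)^5 = 0.98^5 = 0.903921
P(at least one) = 1 - 0.903921 = 0.0961

0.0961


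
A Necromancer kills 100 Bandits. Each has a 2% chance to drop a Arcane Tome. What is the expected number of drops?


Expected drops = kills * (drop_rate / 100)
= 100 * (2 / 100)
= 100 * 0.02
= 2.0

2.0 drops


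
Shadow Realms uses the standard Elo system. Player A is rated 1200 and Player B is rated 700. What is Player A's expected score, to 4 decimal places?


Elo expected score: Ea = 1/(1 + 10^((Rb-Ra)/400))
Rb - Ra = 700 - 1200 = -500
(Rb-Ra)/400 = -500/400 = -1.25
10^-1.25 = 0.056234
Ea = 1/(1 + 0.056234) = 1/1.056234 = 0.9468

0.9468


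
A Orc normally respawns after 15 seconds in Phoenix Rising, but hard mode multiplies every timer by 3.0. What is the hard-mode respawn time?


Respawn time = base * multiplier
= 15 * 3.0
= 45.0 seconds

45.0 seconds


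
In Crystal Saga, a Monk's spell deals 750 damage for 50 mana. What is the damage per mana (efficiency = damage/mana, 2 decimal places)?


Efficiency = damage / mana
= 750 / 50
= 15.00

15.00 dmg/mana


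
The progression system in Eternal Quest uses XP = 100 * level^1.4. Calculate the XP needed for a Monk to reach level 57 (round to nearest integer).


XP = 100 * level^1.4
Substitute level = 57:
XP = 100 * 57^1.4
= 100 * 287.2267
= 28723

28723 XP


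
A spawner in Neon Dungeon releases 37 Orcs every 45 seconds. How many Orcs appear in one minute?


Spawns per minute = count * (60 / interval)
= 37 * (60 / 45)
= 37 * 1.3333
= 49.33

49.33 per minute


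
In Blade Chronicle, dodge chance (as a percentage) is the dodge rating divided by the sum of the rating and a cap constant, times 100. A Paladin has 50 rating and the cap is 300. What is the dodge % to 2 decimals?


dodge% = 50 / (50 + 300) * 100
= 50 / 350 * 100
= 0.142857 * 100
= 14.29%

14.29%


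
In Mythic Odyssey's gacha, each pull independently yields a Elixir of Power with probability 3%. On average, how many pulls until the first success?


Expected pulls for a geometric distribution = 1/p = 100 / rate%
= 100 / 3
= 33.33

33.33 pulls


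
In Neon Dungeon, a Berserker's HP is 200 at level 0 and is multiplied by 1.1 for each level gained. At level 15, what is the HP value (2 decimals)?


value = base * growth^level
= 200 * 1.1^15
= 200 * 4.177248
= 835.45

835.45 HP


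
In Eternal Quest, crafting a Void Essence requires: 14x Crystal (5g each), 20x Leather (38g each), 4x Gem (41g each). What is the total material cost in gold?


Cost breakdown:
  Crystal: 14 * 5 = 70
  Leather: 20 * 38 = 760
  Gem: 4 * 41 = 164
Total = 70 + 760 + 164 = 994

994 gold


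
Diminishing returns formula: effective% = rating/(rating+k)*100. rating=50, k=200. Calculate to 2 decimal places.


effective% = rating / (rating + k) * 100
= 50 / (50 + 200) * 100
= 50 / 250 * 100
= 0.2 * 100
= 20.00%

20.00%


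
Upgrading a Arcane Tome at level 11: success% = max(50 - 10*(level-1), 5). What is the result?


raw_rate = 50 - 10 * (11 - 1)
= 50 - 10 * 10
= 50 - 100
= -50
Apply floor: max(-50, 5) = 5%

5%


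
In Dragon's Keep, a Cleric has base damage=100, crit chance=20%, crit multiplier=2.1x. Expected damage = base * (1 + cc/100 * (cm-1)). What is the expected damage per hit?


E[dmg] = base * (1 + crit_chance * (crit_mult - 1))
cc as decimal = 20/100 = 0.2
cm - 1 = 2.1 - 1 = 1.1
Bonus factor = 0.2 * 1.1 = 0.22
Total multiplier = 1 + 0.22 = 1.22
Expected damage = 100 * 1.22 = 122.00

122.00 damage


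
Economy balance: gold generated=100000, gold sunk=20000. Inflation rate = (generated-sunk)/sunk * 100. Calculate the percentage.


Net gold = 100000 - 20000 = 80000
Inflation rate = net / sunk * 100 = 80000 / 20000 * 100
= 4.0 * 100
= 400.00%

400.00%


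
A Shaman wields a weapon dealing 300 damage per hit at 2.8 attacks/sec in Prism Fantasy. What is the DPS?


DPS = damage * attack_speed
= 300 * 2.8
= 840.0

840.0 DPS


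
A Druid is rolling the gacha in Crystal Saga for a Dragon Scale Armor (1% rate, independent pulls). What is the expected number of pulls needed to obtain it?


Expected pulls for a geometric distribution = 1/p = 100 / rate%
= 100 / 1
= 100.0

100.0 pulls


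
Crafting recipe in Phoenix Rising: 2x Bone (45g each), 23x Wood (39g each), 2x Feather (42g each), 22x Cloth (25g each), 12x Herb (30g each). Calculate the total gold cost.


Cost breakdown:
  Bone: 2 * 45 = 90
  Wood: 23 * 39 = 897
  Feather: 2 * 42 = 84
  Cloth: 22 * 25 = 550
  Herb: 12 * 30 = 360
Total = 90 + 897 + 84 + 550 + 360 = 1981

1981 gold


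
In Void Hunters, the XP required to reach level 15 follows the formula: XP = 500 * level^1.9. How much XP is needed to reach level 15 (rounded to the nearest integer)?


XP = 500 * level^1.9
Substitute level = 15:
XP = 500 * 15^1.9
= 500 * 171.6222
= 85811

85811 XP


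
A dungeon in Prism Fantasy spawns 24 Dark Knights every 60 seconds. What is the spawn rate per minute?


Spawns per minute = count * (60 / interval)
= 24 * (60 / 60)
= 24 * 1.0
= 24.0

24.0 per minute


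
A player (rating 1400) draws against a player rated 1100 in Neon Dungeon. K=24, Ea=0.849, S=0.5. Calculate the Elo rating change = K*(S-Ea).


Elo update: delta = K * (S - Ea), where S = 0.5 (draws)
S - Ea = 0.5 - 0.849 = -0.349
Rating change = 24 * -0.349
= -8.38

-8.38 rating points


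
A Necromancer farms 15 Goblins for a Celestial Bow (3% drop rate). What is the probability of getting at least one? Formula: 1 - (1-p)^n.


P(at least one) = 1 - P(none) = 1 - (1-p)^n
p = 3/100 = 0.03
1 - p = 0.97
(1 - p)^15 = 0.97^15 = 0.633251
P(at least one) = 1 - 0.633251 = 0.3667

0.3667


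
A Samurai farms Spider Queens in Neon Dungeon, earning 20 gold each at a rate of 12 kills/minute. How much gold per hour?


Gold per minute = 20 * 12 = 240
Gold per hour = 240 * 60 = 14400

14400 gold/hour


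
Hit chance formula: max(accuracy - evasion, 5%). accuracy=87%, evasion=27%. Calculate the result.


accuracy - evasion = 87 - 27 = 60
Apply floor: max(60, 5) = 60
Hit chance = 60%

60%


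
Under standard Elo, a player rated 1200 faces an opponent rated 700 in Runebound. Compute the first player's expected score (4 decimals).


Elo expected score: Ea = 1/(1 + 10^((Rb-Ra)/400))
Rb - Ra = 700 - 1200 = -500
(Rb-Ra)/400 = -500/400 = -1.25
10^-1.25 = 0.056234
Ea = 1/(1 + 0.056234) = 1/1.056234 = 0.9468

0.9468


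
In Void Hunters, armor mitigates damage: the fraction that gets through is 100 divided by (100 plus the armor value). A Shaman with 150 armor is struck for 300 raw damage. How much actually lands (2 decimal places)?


actual = 300 * 100 / (100 + 150)
= 300 * 100 / 250
= 30000 / 250
= 120.00

120.00 damage


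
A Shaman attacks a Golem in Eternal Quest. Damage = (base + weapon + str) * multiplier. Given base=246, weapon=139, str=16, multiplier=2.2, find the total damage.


Sum base + weapon + str = 246 + 139 + 16 = 401
Multiply by 2.2:
401 * 2.2 = 882.2

882.2 damage


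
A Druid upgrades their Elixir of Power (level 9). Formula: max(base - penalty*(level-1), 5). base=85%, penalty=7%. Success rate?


raw_rate = 85 - 7 * (9 - 1)
= 85 - 7 * 8
= 85 - 56
= 29
Apply floor: max(29, 5) = 29%

29%


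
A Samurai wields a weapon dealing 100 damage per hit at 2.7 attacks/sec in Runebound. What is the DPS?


DPS = damage * attack_speed
= 100 * 2.7
= 270.0

270.0 DPS


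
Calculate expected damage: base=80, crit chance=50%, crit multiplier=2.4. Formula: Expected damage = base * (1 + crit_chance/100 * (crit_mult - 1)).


E[dmg] = base * (1 + crit_chance * (crit_mult - 1))
cc as decimal = 50/100 = 0.5
cm - 1 = 2.4 - 1 = 1.4
Bonus factor = 0.5 * 1.4 = 0.7
Total multiplier = 1 + 0.7 = 1.7
Expected damage = 80 * 1.7 = 136.00

136.00 damage


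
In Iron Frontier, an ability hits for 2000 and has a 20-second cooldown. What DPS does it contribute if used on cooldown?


DPS = damage / cooldown
= 2000 / 20
= 100.00

100.00 DPS


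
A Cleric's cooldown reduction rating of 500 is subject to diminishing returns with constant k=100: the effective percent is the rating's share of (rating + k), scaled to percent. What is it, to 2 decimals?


effective% = rating / (rating + k) * 100
= 500 / (500 + 100) * 100
= 500 / 600 * 100
= 0.833333 * 100
= 83.33%

83.33%


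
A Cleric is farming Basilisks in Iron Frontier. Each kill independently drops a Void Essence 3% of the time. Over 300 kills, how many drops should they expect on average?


Expected drops = kills * (drop_rate / 100)
= 300 * (3 / 100)
= 300 * 0.03
= 9.0

9.0 drops


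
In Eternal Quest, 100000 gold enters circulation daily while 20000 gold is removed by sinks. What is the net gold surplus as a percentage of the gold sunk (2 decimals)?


Net gold = 100000 - 20000 = 80000
Inflation rate = net / sunk * 100 = 80000 / 20000 * 100
= 4.0 * 100
= 400.00%

400.00%


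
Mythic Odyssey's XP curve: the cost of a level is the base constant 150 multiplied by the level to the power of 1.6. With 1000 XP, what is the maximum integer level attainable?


XP = 150 * level^1.6, so level = (XP / 150)^(1/1.6)
= (1000 / 150)^(1/1.6)
= 6.6667^0.625
= 3.273
Floor: level = 3

level 3


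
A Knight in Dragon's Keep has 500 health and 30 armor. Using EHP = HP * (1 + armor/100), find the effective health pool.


EHP = 500 * (1 + 30/100)
= 500 * (1 + 0.3)
= 500 * 1.3
= 650.0

650.0 EHP


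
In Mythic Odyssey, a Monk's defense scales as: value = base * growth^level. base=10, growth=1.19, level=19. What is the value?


value = base * growth^level
= 10 * 1.19^19
= 10 * 27.251616
= 272.52

272.52 defense


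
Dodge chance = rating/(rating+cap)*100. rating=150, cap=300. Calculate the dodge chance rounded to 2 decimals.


dodge% = 150 / (150 + 300) * 100
= 150 / 450 * 100
= 0.333333 * 100
= 33.33%

33.33%


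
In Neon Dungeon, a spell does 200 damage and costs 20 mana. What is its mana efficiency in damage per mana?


Efficiency = damage / mana
= 200 / 20
= 10.00

10.00 dmg/mana


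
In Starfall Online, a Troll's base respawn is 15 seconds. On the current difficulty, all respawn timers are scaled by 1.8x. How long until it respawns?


Respawn time = base * multiplier
= 15 * 1.8
= 27.0 seconds

27.0 seconds


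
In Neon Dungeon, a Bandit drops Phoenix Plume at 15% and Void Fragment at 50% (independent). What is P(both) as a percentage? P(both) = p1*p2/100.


For independent events, P(both) = P(A) * P(B)
= 15% * 50%
= 750 / 100 %
= 7.5%

7.5%


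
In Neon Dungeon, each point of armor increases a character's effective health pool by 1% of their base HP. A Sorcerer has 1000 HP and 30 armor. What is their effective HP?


EHP = 1000 * (1 + 30/100)
= 1000 * (1 + 0.3)
= 1000 * 1.3
= 1300.0

1300.0 EHP


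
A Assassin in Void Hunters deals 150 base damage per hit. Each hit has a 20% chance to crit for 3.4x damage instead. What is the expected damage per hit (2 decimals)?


E[dmg] = base * (1 + crit_chance * (crit_mult - 1))
cc as decimal = 20/100 = 0.2
cm - 1 = 3.4 - 1 = 2.4
Bonus factor = 0.2 * 2.4 = 0.48
Total multiplier = 1 + 0.48 = 1.48
Expected damage = 150 * 1.48 = 222.00

222.00 damage


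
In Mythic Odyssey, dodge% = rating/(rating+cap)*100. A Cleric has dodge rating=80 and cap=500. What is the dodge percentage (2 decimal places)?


dodge% = 80 / (80 + 500) * 100
= 80 / 580 * 100
= 0.137931 * 100
= 13.79%

13.79%


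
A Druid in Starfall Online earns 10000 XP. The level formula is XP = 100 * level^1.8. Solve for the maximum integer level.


XP = 100 * level^1.8, so level = (XP / 100)^(1/1.8)
= (10000 / 100)^(1/1.8)
= 100.0^0.5556
= 12.9155
Floor: level = 12

level 12


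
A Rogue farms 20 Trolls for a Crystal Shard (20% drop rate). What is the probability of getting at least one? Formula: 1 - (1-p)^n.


P(at least one) = 1 - P(none) = 1 - (1-p)^n
p = 20/100 = 0.2
1 - p = 0.8
(1 - p)^20 = 0.8^20 = 0.011529
P(at least one) = 1 - 0.011529 = 0.9885

0.9885


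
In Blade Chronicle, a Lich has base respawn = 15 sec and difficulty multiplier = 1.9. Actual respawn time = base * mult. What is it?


Respawn time = base * multiplier
= 15 * 1.9
= 28.5 seconds

28.5 seconds


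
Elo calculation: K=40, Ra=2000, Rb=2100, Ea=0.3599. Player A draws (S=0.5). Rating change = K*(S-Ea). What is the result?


Elo update: delta = K * (S - Ea), where S = 0.5 (draws)
S - Ea = 0.5 - 0.3599 = 0.1401
Rating change = 40 * 0.1401
= 5.60

5.60 rating points


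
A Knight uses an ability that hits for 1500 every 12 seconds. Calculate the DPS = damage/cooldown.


DPS = damage / cooldown
= 1500 / 12
= 125.00

125.00 DPS


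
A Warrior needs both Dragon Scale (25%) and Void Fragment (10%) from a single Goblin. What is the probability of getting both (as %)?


For independent events, P(both) = P(A) * P(B)
= 25% * 10%
= 250 / 100 %
= 2.5%

2.5%


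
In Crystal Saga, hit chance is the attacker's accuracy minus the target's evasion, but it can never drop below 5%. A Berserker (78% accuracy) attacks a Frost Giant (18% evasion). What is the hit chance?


accuracy - evasion = 78 - 18 = 60
Apply floor: max(60, 5) = 60
Hit chance = 60%

60%


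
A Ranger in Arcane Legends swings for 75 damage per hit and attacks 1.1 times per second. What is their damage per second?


DPS = damage * attack_speed
= 75 * 1.1
= 82.5

82.5 DPS


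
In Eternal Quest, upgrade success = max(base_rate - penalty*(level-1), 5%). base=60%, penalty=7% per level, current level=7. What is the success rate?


raw_rate = 60 - 7 * (7 - 1)
= 60 - 7 * 6
= 60 - 42
= 18
Apply floor: max(18, 5) = 18%

18%


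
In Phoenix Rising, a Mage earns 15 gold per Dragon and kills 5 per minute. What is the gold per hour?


Gold per minute = 15 * 5 = 75
Gold per hour = 75 * 60 = 4500

4500 gold/hour


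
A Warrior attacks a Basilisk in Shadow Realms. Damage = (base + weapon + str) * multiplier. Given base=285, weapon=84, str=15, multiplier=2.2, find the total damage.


Sum base + weapon + str = 285 + 84 + 15 = 384
Multiply by 2.2:
384 * 2.2 = 844.8

844.8 damage


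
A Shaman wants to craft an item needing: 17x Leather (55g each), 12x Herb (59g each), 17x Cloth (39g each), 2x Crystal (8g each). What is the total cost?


Cost breakdown:
  Leather: 17 * 55 = 935
  Herb: 12 * 59 = 708
  Cloth: 17 * 39 = 663
  Crystal: 2 * 8 = 16
Total = 935 + 708 + 663 + 16 = 2322

2322 gold


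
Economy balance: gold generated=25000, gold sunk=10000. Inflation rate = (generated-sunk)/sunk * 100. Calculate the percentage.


Net gold = 25000 - 10000 = 15000
Inflation rate = net / sunk * 100 = 15000 / 10000 * 100
= 1.5 * 100
= 150.00%

150.00%


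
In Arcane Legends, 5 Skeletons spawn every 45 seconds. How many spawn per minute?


Spawns per minute = count * (60 / interval)
= 5 * (60 / 45)
= 5 * 1.3333
= 6.67

6.67 per minute


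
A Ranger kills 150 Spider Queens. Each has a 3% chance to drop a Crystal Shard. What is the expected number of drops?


Expected drops = kills * (drop_rate / 100)
= 150 * (3 / 100)
= 150 * 0.03
= 4.5

4.5 drops


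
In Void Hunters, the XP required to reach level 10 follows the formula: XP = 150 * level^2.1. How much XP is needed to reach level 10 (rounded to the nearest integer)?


XP = 150 * level^2.1
Substitute level = 10:
XP = 150 * 10^2.1
= 150 * 125.8925
= 18884

18884 XP


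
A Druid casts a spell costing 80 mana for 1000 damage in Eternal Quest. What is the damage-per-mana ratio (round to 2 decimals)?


Efficiency = damage / mana
= 1000 / 80
= 12.50

12.50 dmg/mana


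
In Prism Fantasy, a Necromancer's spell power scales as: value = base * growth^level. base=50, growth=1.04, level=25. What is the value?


value = base * growth^level
= 50 * 1.04^25
= 50 * 2.665836
= 133.29

133.29 spell power


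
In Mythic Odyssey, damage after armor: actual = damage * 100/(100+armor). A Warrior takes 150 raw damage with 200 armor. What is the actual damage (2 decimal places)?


actual = 150 * 100 / (100 + 200)
= 150 * 100 / 300
= 15000 / 300
= 50.00

50.00 damage


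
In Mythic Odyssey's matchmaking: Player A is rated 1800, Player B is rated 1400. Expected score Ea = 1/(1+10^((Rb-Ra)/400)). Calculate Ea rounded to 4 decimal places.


Elo expected score: Ea = 1/(1 + 10^((Rb-Ra)/400))
Rb - Ra = 1400 - 1800 = -400
(Rb-Ra)/400 = -400/400 = -1.0
10^-1.0 = 0.1
Ea = 1/(1 + 0.1) = 1/1.1 = 0.9091

0.9091


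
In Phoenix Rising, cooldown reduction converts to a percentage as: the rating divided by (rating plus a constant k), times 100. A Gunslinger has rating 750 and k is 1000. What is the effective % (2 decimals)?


effective% = rating / (rating + k) * 100
= 750 / (750 + 1000) * 100
= 750 / 1750 * 100
= 0.428571 * 100
= 42.86%

42.86%


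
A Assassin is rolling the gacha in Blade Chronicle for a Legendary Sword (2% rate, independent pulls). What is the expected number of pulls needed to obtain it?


Expected pulls for a geometric distribution = 1/p = 100 / rate%
= 100 / 2
= 50.0

50.0 pulls


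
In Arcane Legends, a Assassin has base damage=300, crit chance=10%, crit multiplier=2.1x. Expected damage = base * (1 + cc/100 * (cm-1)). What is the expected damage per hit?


E[dmg] = base * (1 + crit_chance * (crit_mult - 1))
cc as decimal = 10/100 = 0.1
cm - 1 = 2.1 - 1 = 1.1
Bonus factor = 0.1 * 1.1 = 0.11
Total multiplier = 1 + 0.11 = 1.11
Expected damage = 300 * 1.11 = 333.00

333.00 damage


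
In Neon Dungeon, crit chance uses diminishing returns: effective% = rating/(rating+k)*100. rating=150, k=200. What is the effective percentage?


effective% = rating / (rating + k) * 100
= 150 / (150 + 200) * 100
= 150 / 350 * 100
= 0.428571 * 100
= 42.86%

42.86%


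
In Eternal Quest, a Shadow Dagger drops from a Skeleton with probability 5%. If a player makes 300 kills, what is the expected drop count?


Expected drops = kills * (drop_rate / 100)
= 300 * (5 / 100)
= 300 * 0.05
= 15.0

15.0 drops


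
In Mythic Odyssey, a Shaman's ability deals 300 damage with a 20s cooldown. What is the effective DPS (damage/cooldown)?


DPS = damage / cooldown
= 300 / 20
= 15.00

15.00 DPS


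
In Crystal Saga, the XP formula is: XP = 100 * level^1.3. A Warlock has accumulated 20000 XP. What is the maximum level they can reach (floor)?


XP = 100 * level^1.3, so level = (XP / 100)^(1/1.3)
= (20000 / 100)^(1/1.3)
= 200.0^0.7692
= 58.8875
Floor: level = 58

level 58


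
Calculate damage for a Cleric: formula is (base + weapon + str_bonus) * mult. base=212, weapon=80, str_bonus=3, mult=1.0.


Sum base + weapon + str = 212 + 80 + 3 = 295
Multiply by 1.0:
295 * 1.0 = 295.0

295.0 damage


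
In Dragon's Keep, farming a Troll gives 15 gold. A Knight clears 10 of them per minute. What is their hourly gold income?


Gold per minute = 15 * 10 = 150
Gold per hour = 150 * 60 = 9000

9000 gold/hour


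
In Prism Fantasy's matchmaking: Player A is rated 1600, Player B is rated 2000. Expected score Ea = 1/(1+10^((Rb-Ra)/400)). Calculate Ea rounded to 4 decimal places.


Elo expected score: Ea = 1/(1 + 10^((Rb-Ra)/400))
Rb - Ra = 2000 - 1600 = 400
(Rb-Ra)/400 = 400/400 = 1.0
10^1.0 = 10.0
Ea = 1/(1 + 10.0) = 1/11.0 = 0.0909

0.0909


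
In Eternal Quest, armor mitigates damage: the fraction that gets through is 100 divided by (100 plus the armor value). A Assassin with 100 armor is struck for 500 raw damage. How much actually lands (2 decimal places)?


actual = 500 * 100 / (100 + 100)
= 500 * 100 / 200
= 50000 / 200
= 250.00

250.00 damage


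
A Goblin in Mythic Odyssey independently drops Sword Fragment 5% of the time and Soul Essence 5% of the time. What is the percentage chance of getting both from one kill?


For independent events, P(both) = P(A) * P(B)
= 5% * 5%
= 25 / 100 %
= 0.25%

0.25%


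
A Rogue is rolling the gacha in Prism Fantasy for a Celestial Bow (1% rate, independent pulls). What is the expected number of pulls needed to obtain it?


Expected pulls for a geometric distribution = 1/p = 100 / rate%
= 100 / 1
= 100.0

100.0 pulls


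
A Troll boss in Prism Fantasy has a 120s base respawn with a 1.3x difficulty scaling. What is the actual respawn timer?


Respawn time = base * multiplier
= 120 * 1.3
= 156.0 seconds

156.0 seconds


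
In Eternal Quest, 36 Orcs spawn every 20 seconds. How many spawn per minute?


Spawns per minute = count * (60 / interval)
= 36 * (60 / 20)
= 36 * 3.0
= 108.0

108.0 per minute


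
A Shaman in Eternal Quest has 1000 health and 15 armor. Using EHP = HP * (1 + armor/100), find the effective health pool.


EHP = 1000 * (1 + 15/100)
= 1000 * (1 + 0.15)
= 1000 * 1.15
= 1150.0

1150.0 EHP


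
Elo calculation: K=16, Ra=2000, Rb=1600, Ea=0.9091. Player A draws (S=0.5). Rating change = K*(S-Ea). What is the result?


Elo update: delta = K * (S - Ea), where S = 0.5 (draws)
S - Ea = 0.5 - 0.9091 = -0.4091
Rating change = 16 * -0.4091
= -6.55

-6.55 rating points


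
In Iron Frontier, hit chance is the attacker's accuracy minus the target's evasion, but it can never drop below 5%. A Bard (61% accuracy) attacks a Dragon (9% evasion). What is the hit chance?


accuracy - evasion = 61 - 9 = 52
Apply floor: max(52, 5) = 52
Hit chance = 52%

52%


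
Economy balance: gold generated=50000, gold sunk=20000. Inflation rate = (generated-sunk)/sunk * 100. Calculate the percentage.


Net gold = 50000 - 20000 = 30000
Inflation rate = net / sunk * 100 = 30000 / 20000 * 100
= 1.5 * 100
= 150.00%

150.00%


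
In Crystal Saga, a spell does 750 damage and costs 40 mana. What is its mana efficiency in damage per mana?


Efficiency = damage / mana
= 750 / 40
= 18.75

18.75 dmg/mana


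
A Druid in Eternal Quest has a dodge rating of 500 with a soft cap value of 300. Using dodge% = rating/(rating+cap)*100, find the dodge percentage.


dodge% = 500 / (500 + 300) * 100
= 500 / 800 * 100
= 0.625 * 100
= 62.50%

62.50%


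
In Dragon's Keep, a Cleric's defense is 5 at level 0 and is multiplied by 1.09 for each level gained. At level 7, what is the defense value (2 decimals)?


value = base * growth^level
= 5 * 1.09^7
= 5 * 1.828039
= 9.14

9.14 defense


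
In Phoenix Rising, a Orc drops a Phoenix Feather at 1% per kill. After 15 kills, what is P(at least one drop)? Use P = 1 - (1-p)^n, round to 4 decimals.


P(at least one) = 1 - P(none) = 1 - (1-p)^n
p = 1/100 = 0.01
1 - p = 0.99
(1 - p)^15 = 0.99^15 = 0.860058
P(at least one) = 1 - 0.860058 = 0.1399

0.1399


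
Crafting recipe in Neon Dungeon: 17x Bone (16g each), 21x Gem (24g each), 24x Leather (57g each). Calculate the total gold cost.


Cost breakdown:
  Bone: 17 * 16 = 272
  Gem: 21 * 24 = 504
  Leather: 24 * 57 = 1368
Total = 272 + 504 + 1368 = 2144

2144 gold


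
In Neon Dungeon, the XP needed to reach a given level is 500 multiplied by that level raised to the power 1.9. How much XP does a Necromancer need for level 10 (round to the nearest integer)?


XP = 500 * level^1.9
Substitute level = 10:
XP = 500 * 10^1.9
= 500 * 79.4328
= 39716

39716 XP


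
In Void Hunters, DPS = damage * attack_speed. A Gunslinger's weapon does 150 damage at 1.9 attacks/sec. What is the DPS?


DPS = damage * attack_speed
= 150 * 1.9
= 285.0

285.0 DPS


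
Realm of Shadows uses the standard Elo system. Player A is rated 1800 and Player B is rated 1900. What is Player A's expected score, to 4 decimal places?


Elo expected score: Ea = 1/(1 + 10^((Rb-Ra)/400))
Rb - Ra = 1900 - 1800 = 100
(Rb-Ra)/400 = 100/400 = 0.25
10^0.25 = 1.778279
Ea = 1/(1 + 1.778279) = 1/2.778279 = 0.3599

0.3599


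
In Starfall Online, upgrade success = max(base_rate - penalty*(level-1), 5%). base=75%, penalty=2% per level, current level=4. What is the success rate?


raw_rate = 75 - 2 * (4 - 1)
= 75 - 2 * 3
= 75 - 6
= 69
Apply floor: max(69, 5) = 69%

69%


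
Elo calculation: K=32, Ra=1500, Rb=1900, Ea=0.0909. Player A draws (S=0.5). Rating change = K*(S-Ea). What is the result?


Elo update: delta = K * (S - Ea), where S = 0.5 (draws)
S - Ea = 0.5 - 0.0909 = 0.4091
Rating change = 32 * 0.4091
= 13.09

13.09 rating points


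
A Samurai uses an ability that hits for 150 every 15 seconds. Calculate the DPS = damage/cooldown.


DPS = damage / cooldown
= 150 / 15
= 10.00

10.00 DPS


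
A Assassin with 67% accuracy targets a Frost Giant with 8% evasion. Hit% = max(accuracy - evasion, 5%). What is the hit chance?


accuracy - evasion = 67 - 8 = 59
Apply floor: max(59, 5) = 59
Hit chance = 59%

59%


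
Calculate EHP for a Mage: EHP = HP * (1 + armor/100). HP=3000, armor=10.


EHP = 3000 * (1 + 10/100)
= 3000 * (1 + 0.1)
= 3000 * 1.1
= 3300.0

3300.0 EHP


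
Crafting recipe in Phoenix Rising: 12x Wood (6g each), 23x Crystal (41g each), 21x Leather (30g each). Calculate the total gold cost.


Cost breakdown:
  Wood: 12 * 6 = 72
  Crystal: 23 * 41 = 943
  Leather: 21 * 30 = 630
Total = 72 + 943 + 630 = 1645

1645 gold


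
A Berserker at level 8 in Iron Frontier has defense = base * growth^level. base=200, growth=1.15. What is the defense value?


value = base * growth^level
= 200 * 1.15^8
= 200 * 3.059023
= 611.80

611.80 defense


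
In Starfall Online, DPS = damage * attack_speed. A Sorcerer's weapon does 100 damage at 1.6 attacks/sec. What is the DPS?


DPS = damage * attack_speed
= 100 * 1.6
= 160.0

160.0 DPS


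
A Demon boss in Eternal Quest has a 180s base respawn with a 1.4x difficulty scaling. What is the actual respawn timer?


Respawn time = base * multiplier
= 180 * 1.4
= 252.0 seconds

252.0 seconds


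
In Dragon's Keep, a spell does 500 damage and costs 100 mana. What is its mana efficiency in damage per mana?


Efficiency = damage / mana
= 500 / 100
= 5.00

5.00 dmg/mana


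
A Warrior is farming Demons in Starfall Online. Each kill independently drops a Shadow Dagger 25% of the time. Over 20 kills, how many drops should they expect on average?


Expected drops = kills * (drop_rate / 100)
= 20 * (25 / 100)
= 20 * 0.25
= 5.0

5.0 drops


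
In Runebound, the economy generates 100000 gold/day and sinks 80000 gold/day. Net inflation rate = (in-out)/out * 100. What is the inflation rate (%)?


Net gold = 100000 - 80000 = 20000
Inflation rate = net / sunk * 100 = 20000 / 80000 * 100
= 0.25 * 100
= 25.00%

25.00%


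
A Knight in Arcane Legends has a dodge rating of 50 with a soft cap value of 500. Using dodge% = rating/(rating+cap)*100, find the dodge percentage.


dodge% = 50 / (50 + 500) * 100
= 50 / 550 * 100
= 0.090909 * 100
= 9.09%

9.09%


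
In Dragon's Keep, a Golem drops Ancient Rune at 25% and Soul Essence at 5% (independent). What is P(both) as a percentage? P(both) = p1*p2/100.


For independent events, P(both) = P(A) * P(B)
= 25% * 5%
= 125 / 100 %
= 1.25%

1.25%


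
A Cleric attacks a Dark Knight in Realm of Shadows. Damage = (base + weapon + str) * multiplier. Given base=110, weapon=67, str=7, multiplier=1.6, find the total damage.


Sum base + weapon + str = 110 + 67 + 7 = 184
Multiply by 1.6:
184 * 1.6 = 294.4

294.4 damage


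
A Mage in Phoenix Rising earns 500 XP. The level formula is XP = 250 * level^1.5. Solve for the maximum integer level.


XP = 250 * level^1.5, so level = (XP / 250)^(1/1.5)
= (500 / 250)^(1/1.5)
= 2.0^0.6667
= 1.5874
Floor: level = 1

level 1


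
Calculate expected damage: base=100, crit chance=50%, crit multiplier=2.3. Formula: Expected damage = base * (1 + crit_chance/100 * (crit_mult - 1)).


E[dmg] = base * (1 + crit_chance * (crit_mult - 1))
cc as decimal = 50/100 = 0.5
cm - 1 = 2.3 - 1 = 1.3
Bonus factor = 0.5 * 1.3 = 0.65
Total multiplier = 1 + 0.65 = 1.65
Expected damage = 100 * 1.65 = 165.00

165.00 damage


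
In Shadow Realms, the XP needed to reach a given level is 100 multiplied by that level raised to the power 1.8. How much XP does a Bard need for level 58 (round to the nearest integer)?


XP = 100 * level^1.8
Substitute level = 58:
XP = 100 * 58^1.8
= 100 * 1493.3802
= 149338

149338 XP


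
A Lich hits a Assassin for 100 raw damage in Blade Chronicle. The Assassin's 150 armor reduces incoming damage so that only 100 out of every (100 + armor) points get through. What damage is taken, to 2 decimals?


actual = 100 * 100 / (100 + 150)
= 100 * 100 / 250
= 10000 / 250
= 40.00

40.00 damage


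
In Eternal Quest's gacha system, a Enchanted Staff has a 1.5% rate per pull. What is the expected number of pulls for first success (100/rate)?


Expected pulls for a geometric distribution = 1/p = 100 / rate%
= 100 / 1.5
= 66.67

66.67 pulls


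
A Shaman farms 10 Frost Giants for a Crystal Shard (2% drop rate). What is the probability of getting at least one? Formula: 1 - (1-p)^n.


P(at least one) = 1 - P(none) = 1 - (1-p)^n
p = 2/100 = 0.02
1 - p = 0.98
(1 - p)^10 = 0.98^10 = 0.817073
P(at least one) = 1 - 0.817073 = 0.1829

0.1829


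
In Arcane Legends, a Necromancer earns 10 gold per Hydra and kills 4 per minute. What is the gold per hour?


Gold per minute = 10 * 4 = 40
Gold per hour = 40 * 60 = 2400

2400 gold/hour


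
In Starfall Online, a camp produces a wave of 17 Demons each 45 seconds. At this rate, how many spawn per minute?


Spawns per minute = count * (60 / interval)
= 17 * (60 / 45)
= 17 * 1.3333
= 22.67

22.67 per minute


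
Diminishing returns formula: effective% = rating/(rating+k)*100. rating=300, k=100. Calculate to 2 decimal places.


effective% = rating / (rating + k) * 100
= 300 / (300 + 100) * 100
= 300 / 400 * 100
= 0.75 * 100
= 75.00%

75.00%


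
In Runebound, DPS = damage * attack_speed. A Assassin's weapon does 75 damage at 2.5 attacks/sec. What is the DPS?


DPS = damage * attack_speed
= 75 * 2.5
= 187.5

187.5 DPS
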